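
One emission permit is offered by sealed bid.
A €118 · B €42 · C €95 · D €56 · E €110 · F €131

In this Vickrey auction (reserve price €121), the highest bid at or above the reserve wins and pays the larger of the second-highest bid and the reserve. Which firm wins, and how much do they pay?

F pays €121

Sorting bids: 131 (F) > 118 (A) > 110 (E) > 95 (C) > 56 (D) > 42 (B)
F has the top bid at or above the reserve (€131).
max(second-highest €118, reserve €121) = €121.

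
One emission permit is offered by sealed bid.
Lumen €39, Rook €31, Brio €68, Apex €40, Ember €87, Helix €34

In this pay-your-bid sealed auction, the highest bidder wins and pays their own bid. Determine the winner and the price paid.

Rule: the highest bidder wins and pays their own bid.
Bids in order: 87 (Ember) > 68 (Brio) > 40 (Apex) > 39 (Lumen) > 34 (Helix) > 31 (Rook)
Ember has the highest bid and pays exactly that: €87.

Ember pays €87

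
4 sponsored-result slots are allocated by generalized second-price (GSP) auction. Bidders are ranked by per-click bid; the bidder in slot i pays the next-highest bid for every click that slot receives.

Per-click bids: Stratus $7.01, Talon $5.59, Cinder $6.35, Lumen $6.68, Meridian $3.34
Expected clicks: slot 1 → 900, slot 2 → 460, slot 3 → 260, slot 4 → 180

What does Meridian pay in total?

Meridian pays $0.00

Ranked by bid: $7.01 (Stratus) > $6.68 (Lumen) > $6.35 (Cinder) > $5.59 (Talon) > $3.34 (Meridian)
Meridian ranks below slot 4 → no slot, pays nothing.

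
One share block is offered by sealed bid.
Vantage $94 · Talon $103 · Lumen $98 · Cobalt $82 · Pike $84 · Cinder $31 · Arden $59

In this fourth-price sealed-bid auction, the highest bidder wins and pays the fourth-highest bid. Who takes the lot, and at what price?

Talon pays $84

Fourth-price sealed-bid auction: the highest bidder wins and pays the fourth-highest bid.
Bids in order: 103 (Talon) > 98 (Lumen) > 94 (Vantage) > 84 (Pike) > 82 (Cobalt) > 59 (Arden) > …
Talon wins; payment is bid #4 in the ranking = $84.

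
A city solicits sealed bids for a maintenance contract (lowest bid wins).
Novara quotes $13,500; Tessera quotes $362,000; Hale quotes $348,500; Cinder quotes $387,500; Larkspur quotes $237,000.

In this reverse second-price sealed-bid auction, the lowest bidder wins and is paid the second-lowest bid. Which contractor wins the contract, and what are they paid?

Reverse second-price sealed-bid auction: the lowest bidder wins and is paid the second-lowest bid.
Bids in order: 13,500 (Novara) < 237,000 (Larkspur) < 348,500 (Hale) < 362,000 (Tessera) < 387,500 (Cinder)
Novara wins with the lowest bid; price is set by the runner-up at $237,000.

Novara is paid $237,000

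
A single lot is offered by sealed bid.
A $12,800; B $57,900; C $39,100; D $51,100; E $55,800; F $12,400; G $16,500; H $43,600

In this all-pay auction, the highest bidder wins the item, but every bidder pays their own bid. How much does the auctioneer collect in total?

Bids ranked: 57,900 (B) > 55,800 (E) > 51,100 (D) > 43,600 (H) > 39,100 (C) > 16,500 (G) > …
B wins with the top bid; all bids are sunk regardless.
Every bidder forfeits their bid regardless of winning.
Revenue = 12,800 + 57,900 + 39,100 + 51,100 + 55,800 + 12,400 + 16,500 + 43,600 = $289,200.

Total revenue: $289,200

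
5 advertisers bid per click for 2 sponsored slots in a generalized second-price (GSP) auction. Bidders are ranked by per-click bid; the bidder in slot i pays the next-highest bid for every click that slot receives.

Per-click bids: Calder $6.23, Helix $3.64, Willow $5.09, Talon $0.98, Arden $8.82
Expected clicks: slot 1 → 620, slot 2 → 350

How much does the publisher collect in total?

Total revenue: $5644.10

Ranked by bid: $8.82 (Arden) > $6.23 (Calder) > $5.09 (Willow) > …
Slot 1: Arden pays $6.23 × 620 = $3862.60
Slot 2: Calder pays $5.09 × 350 = $1781.50
Total = $5644.10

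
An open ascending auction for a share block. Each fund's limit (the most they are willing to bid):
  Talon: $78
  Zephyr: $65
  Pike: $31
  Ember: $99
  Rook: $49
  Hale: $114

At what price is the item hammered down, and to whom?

Sorting limits: 114 (Hale) > 99 (Ember) > 78 (Talon) > 65 (Zephyr) > 49 (Rook) > 31 (Pike)
Bidding ends when Ember exits at $99; Hale takes it.

Hale wins at $99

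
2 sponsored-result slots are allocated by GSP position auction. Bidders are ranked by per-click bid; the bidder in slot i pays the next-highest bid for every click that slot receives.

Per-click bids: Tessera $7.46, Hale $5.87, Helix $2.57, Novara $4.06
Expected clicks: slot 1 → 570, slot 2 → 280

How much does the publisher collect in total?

Ranked by bid: $7.46 (Tessera) > $5.87 (Hale) > $4.06 (Novara) > …
Slot 1: Tessera pays $5.87 × 570 = $3345.90
Slot 2: Hale pays $4.06 × 280 = $1136.80
Total = $4482.70

Total revenue: $4482.70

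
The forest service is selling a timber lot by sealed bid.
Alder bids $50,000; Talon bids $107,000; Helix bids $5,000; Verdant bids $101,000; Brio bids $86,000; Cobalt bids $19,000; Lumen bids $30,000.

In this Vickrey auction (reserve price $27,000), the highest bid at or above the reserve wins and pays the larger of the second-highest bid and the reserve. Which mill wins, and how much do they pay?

Bids ranked: 107,000 (Talon) > 101,000 (Verdant) > 86,000 (Brio) > 50,000 (Alder) > 30,000 (Lumen) > 19,000 (Cobalt) > …
Talon has the top bid at or above the reserve ($107,000).
max(second-highest $101,000, reserve $27,000) = $101,000; the reserve does not bind.

Talon pays $101,000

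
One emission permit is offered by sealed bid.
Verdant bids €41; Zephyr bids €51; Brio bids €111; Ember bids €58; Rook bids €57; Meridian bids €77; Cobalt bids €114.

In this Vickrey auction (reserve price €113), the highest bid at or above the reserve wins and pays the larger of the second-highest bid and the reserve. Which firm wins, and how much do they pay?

Cobalt pays €113

Vickrey auction (reserve price €113): the highest bid at or above the reserve wins and pays the larger of the second-highest bid and the reserve.
Sorting bids: 114 (Cobalt) > 111 (Brio) > 77 (Meridian) > 58 (Ember) > 57 (Rook) > 51 (Zephyr) > …
Cobalt has the top bid at or above the reserve (€114).
Second-highest bid €111 is below the reserve €113, so the reserve binds → payment €113.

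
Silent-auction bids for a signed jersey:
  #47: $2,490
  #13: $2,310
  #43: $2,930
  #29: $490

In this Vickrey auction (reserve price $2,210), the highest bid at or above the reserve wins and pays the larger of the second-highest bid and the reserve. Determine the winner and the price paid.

Bids in order: 2,930 (#43) > 2,490 (#47) > 2,310 (#13) > 490 (#29)
Highest eligible bid: #43 at $2,930.
Second-highest bid $2,490 exceeds the reserve $2,210 → payment $2,490.

#43 pays $2,490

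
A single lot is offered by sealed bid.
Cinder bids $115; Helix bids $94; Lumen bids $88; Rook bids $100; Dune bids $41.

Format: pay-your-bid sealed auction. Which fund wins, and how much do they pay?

Cinder pays $115

Rule: the highest bidder wins and pays their own bid.
Bids ranked: 115 (Cinder) > 100 (Rook) > 94 (Helix) > 88 (Lumen) > 41 (Dune)
Cinder is highest → pays own bid, $115.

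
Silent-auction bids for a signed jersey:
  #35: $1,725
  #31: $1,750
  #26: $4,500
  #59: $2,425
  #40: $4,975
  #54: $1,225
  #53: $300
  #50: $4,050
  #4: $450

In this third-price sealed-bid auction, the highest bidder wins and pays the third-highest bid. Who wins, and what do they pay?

#40 pays $4,050

Bids in order: 4,975 (#40) > 4,500 (#26) > 4,050 (#50) > 2,425 (#59) > 1,750 (#31) > 1,725 (#35) > …
#40 wins; payment is bid #3 in the ranking = $4,050.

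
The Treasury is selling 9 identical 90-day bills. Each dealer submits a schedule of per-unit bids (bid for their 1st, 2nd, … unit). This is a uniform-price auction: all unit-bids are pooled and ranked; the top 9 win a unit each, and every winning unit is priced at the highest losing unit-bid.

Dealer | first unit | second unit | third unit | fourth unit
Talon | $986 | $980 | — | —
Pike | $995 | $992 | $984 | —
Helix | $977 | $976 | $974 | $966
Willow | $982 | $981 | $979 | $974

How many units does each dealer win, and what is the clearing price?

Helix 1, Pike 3, Talon 2, Willow 3; clearing price $976

Pooled unit-bids ranked (top 9): 995 (Pike-1), 992 (Pike-2), 986 (Talon-1), 984 (Pike-3), 982 (Willow-1), 981 (Willow-2), 980 (Talon-2), 979 (Willow-3), 977 (Helix-1)
The (k+1)-th unit-bid is $976.
Allocation: Helix 1, Pike 3, Talon 2, Willow 3.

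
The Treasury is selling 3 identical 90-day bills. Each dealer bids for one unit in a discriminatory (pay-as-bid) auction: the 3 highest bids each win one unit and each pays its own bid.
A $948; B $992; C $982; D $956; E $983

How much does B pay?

B pays $992

Sorting: 992 (B), 983 (E), 982 (C), 956 (D), 948 (A)
The 3 highest are B, E, C.
B wins → own bid $992.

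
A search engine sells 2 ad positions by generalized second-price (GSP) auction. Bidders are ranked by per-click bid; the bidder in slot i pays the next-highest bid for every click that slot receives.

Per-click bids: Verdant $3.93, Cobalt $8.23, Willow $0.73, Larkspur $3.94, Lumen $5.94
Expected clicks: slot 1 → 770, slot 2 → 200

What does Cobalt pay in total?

Sorting advertisers: $8.23 (Cobalt) > $5.94 (Lumen) > $3.94 (Larkspur) > …
Cobalt holds slot 1 → pays next bid $5.94 × 770 clicks = $4573.80.

Cobalt pays $4573.80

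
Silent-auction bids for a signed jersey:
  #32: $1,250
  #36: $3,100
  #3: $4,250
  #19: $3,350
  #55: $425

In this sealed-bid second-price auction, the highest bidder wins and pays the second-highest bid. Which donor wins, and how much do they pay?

#3 pays $3,350

Rule: the highest bidder wins and pays the second-highest bid.
Bids in order: 4,250 (#3) > 3,350 (#19) > 3,100 (#36) > 1,250 (#32) > 425 (#55)
#3 is highest; pays the second-highest bid, $3,350.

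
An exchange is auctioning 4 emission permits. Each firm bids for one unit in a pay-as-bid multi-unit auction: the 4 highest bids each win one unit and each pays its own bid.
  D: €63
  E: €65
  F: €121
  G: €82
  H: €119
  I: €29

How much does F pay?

Sorting: 121 (F), 119 (H), 82 (G), 65 (E), 63 (D), 29 (I)
Winners (4 units): F, H, G, E.
F wins → own bid €121.

F pays €121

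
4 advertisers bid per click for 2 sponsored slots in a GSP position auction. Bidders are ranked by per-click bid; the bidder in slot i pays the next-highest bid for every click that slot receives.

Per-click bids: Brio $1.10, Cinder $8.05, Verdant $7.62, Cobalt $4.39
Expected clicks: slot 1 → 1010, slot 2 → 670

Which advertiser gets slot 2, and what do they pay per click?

Verdant; $4.39 per click

Per-click bids in order: $8.05 (Cinder) > $7.62 (Verdant) > $4.39 (Cobalt) > …
Slot 2 goes to the second-ranked bidder, Verdant, who pays the next bid down: $4.39/click.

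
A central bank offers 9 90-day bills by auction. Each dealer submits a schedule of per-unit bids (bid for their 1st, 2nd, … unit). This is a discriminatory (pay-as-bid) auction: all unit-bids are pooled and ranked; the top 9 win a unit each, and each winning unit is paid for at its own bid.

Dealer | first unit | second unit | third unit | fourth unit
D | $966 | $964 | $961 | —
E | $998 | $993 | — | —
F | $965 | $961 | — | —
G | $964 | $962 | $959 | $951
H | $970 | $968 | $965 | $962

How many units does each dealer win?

All unit-bids, highest first — top 9: 998 (E-1), 993 (E-2), 970 (H-1), 968 (H-2), 966 (D-1), 965 (F-1), 965 (H-3), 964 (D-2), 964 (G-1)
Next rejected bid: $962 (not a price — pay-as-bid).
Allocation: D 2, E 2, F 1, G 1, H 3.

D 2, E 2, F 1, G 1, H 3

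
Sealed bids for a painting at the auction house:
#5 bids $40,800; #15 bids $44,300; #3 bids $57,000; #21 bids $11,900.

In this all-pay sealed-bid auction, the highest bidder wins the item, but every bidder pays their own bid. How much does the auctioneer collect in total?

Total revenue: $154,000

All-pay sealed-bid auction: the highest bidder wins the item, but every bidder pays their own bid.
Bids ranked: 57,000 (#3) > 44,300 (#15) > 40,800 (#5) > 11,900 (#21)
#3 wins with the top bid; all bids are sunk regardless.
Every bidder forfeits their bid regardless of winning.
Revenue = 40,800 + 44,300 + 57,000 + 11,900 = $154,000.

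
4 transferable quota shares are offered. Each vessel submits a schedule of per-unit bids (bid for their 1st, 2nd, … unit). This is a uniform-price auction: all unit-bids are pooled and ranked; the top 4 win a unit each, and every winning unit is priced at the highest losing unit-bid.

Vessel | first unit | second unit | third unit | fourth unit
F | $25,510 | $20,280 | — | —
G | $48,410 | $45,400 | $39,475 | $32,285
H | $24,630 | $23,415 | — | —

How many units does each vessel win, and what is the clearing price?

Pooled unit-bids ranked (top 4): 48,410 (G-1), 45,400 (G-2), 39,475 (G-3), 32,285 (G-4)
Highest rejected unit-bid = $25,510.
Allocation: G 4.

G 4; clearing price $25,510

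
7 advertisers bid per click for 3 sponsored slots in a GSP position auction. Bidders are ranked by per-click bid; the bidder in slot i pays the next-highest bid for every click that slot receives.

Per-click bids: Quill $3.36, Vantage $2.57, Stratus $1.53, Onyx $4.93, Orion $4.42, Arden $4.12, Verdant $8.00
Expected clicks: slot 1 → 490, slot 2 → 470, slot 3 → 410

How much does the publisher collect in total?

Total revenue: $6182.30

Per-click bids in order: $8.00 (Verdant) > $4.93 (Onyx) > $4.42 (Orion) > $4.12 (Arden) > …
Slot 1: Verdant pays $4.93 × 490 = $2415.70
Slot 2: Onyx pays $4.42 × 470 = $2077.40
Slot 3: Orion pays $4.12 × 410 = $1689.20
Total = $6182.30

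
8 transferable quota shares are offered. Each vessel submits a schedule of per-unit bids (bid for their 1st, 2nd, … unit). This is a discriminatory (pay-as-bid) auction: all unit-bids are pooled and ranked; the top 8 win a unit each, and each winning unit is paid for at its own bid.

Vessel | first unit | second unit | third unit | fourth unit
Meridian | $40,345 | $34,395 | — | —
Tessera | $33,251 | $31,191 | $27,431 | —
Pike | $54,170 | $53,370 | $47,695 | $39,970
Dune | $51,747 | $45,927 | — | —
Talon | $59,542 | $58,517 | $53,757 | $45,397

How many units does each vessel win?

All unit-bids, highest first — top 8: 59,542 (Talon-1), 58,517 (Talon-2), 54,170 (Pike-1), 53,757 (Talon-3), 53,370 (Pike-2), 51,747 (Dune-1), 47,695 (Pike-3), 45,927 (Dune-2)
Next rejected bid: $45,397 (not a price — pay-as-bid).
Allocation: Dune 2, Pike 3, Talon 3.

Dune 2, Pike 3, Talon 3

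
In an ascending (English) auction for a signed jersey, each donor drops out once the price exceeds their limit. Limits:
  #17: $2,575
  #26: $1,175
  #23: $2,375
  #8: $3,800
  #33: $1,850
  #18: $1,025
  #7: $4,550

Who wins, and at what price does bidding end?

#7 wins at $3,800

Ascending (English) auction: the price rises until one bidder remains; the winner pays the price at which the last rival dropped out.
Limits in order: 4,550 (#7) > 3,800 (#8) > 2,575 (#17) > 2,375 (#23) > 1,850 (#33) > 1,175 (#26) > …
Once the price passes $3,800, only #7 is left; the hammer falls at #8's limit of $3,800.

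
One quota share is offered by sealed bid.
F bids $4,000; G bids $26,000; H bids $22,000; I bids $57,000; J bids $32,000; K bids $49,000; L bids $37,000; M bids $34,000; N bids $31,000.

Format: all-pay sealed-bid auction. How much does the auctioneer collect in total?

Total revenue: $292,000

Bids in order: 57,000 (I) > 49,000 (K) > 37,000 (L) > 34,000 (M) > 32,000 (J) > 31,000 (N) > …
Every bidder forfeits their bid regardless of winning.
Revenue = 4,000 + 26,000 + 22,000 + 57,000 + 32,000 + 49,000 + 37,000 + 34,000 + 31,000 = $292,000.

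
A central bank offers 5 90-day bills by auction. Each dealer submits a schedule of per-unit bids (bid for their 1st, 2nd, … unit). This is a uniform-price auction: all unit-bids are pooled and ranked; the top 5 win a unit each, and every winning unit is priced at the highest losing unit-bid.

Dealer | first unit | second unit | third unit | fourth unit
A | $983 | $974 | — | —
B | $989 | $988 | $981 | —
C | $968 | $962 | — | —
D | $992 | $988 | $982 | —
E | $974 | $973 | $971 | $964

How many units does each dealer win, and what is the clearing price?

All unit-bids, highest first — top 5: 992 (D-1), 989 (B-1), 988 (B-2), 988 (D-2), 983 (A-1)
Highest rejected unit-bid = $982.
Allocation: A 1, B 2, D 2.

A 1, B 2, D 2; clearing price $982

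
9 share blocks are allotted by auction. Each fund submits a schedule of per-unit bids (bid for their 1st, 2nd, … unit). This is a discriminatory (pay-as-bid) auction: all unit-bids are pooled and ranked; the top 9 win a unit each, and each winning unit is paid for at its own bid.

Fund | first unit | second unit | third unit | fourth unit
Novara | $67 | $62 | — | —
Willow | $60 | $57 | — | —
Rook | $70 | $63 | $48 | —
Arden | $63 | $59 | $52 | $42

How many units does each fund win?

Merging the schedules and taking the best 9: 70 (Rook-1), 67 (Novara-1), 63 (Rook-2), 63 (Arden-1), 62 (Novara-2), 60 (Willow-1), 59 (Arden-2), 57 (Willow-2), 52 (Arden-3)
Next rejected bid: $48 (not a price — pay-as-bid).
Allocation: Arden 3, Novara 2, Rook 2, Willow 2.

Arden 3, Novara 2, Rook 2, Willow 2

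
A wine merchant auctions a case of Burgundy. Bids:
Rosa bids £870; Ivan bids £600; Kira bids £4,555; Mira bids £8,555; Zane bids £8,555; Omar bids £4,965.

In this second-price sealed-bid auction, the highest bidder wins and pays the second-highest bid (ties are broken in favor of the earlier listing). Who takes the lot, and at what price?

Second-price sealed-bid auction: the highest bidder wins and pays the second-highest bid.
Sorting bids: 8,555 (Mira) > 8,555 (Zane) > 4,965 (Omar) > 4,555 (Kira) > 870 (Rosa) > 600 (Ivan)
Tie at £8,555 → Mira wins by tie-break.
Mira is highest; pays the second-highest bid, £8,555.

Mira pays £8,555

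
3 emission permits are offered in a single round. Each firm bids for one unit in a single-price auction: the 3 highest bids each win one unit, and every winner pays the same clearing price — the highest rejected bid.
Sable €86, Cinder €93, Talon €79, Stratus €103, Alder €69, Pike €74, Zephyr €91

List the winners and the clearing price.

Ordering the bids: 103 (Stratus), 93 (Cinder), 91 (Zephyr), 86 (Sable), 79 (Talon), …
Top 3: Stratus, Cinder, Zephyr.
Highest unsuccessful bid: €86 → clearing price.

Stratus, Cinder, Zephyr; each pays €86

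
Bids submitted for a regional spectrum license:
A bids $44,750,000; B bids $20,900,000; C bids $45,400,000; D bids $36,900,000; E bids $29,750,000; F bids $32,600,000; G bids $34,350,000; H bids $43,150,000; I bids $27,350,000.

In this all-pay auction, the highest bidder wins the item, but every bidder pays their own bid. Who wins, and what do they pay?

C pays $45,400,000

All-pay auction: the highest bidder wins the item, but every bidder pays their own bid.
Bids ranked: 45,400,000 (C) > 44,750,000 (A) > 43,150,000 (H) > 36,900,000 (D) > 34,350,000 (G) > 32,600,000 (F) > …
C wins with the top bid; all bids are sunk regardless.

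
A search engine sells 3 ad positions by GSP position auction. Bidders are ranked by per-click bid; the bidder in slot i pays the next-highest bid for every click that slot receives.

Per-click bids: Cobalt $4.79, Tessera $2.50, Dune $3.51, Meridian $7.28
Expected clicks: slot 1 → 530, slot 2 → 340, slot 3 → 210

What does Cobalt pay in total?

Cobalt pays $1193.40

Sorting advertisers: $7.28 (Meridian) > $4.79 (Cobalt) > $3.51 (Dune) > $2.50 (Tessera)
Cobalt holds slot 2 → pays next bid $3.51 × 340 clicks = $1193.40.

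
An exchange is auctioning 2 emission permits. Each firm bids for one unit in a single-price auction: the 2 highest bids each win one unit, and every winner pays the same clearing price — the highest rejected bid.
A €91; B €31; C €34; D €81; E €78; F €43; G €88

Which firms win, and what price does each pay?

A, G; each pays €81

Sorting: 91 (A), 88 (G), 81 (D), 78 (E), …
Top 2: A, G.
First losing bid is D's €81, which sets the uniform price.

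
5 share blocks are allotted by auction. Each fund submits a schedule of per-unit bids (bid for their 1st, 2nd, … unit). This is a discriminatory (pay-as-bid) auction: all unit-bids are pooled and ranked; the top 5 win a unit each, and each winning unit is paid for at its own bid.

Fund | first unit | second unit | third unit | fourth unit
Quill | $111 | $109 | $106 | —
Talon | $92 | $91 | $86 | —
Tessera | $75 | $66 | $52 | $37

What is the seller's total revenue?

Total revenue: $509

Pooled unit-bids ranked (top 5): 111 (Quill-1), 109 (Quill-2), 106 (Quill-3), 92 (Talon-1), 91 (Talon-2)
Next rejected bid: $86 (not a price — pay-as-bid).
Each winning unit pays its own bid.
Revenue = 111 + 109 + 106 + 92 + 91 = $509.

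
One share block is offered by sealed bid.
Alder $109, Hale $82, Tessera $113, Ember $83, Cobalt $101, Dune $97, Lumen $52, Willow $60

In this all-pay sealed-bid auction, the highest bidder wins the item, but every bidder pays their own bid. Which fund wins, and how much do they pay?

Tessera pays $113

Rule: the highest bidder wins the item, but every bidder pays their own bid.
Sorting bids: 113 (Tessera) > 109 (Alder) > 101 (Cobalt) > 97 (Dune) > 83 (Ember) > 82 (Hale) > …
Tessera wins with the top bid; all bids are sunk regardless.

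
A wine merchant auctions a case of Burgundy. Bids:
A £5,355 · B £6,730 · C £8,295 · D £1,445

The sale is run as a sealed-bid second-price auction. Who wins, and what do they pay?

C pays £6,730

Bids ranked: 8,295 (C) > 6,730 (B) > 5,355 (A) > 1,445 (D)
C wins with the highest bid; price is set by the runner-up at £6,730.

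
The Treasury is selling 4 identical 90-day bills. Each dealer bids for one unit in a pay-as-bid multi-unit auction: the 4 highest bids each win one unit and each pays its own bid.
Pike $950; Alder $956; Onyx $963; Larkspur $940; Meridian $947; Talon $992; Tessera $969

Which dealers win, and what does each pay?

Talon $992, Tessera $969, Onyx $963, Alder $956

Ordering the bids: 992 (Talon), 969 (Tessera), 963 (Onyx), 956 (Alder), 950 (Pike), 947 (Meridian), …
Top 4: Talon, Tessera, Onyx, Alder.
Each winner pays its own bid: Talon $992, Tessera $969, Onyx $963, Alder $956.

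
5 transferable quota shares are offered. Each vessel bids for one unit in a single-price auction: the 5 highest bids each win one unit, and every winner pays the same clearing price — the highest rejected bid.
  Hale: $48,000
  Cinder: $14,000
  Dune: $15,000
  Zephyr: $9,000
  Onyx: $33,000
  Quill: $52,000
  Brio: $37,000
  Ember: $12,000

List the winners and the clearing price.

Bids ranked high→low: 52,000 (Quill), 48,000 (Hale), 37,000 (Brio), 33,000 (Onyx), 15,000 (Dune), 14,000 (Cinder), 12,000 (Ember), …
The 5 highest are Quill, Hale, Brio, Onyx, Dune.
Highest unsuccessful bid: $14,000 → clearing price.

Quill, Hale, Brio, Onyx, Dune; each pays $14,000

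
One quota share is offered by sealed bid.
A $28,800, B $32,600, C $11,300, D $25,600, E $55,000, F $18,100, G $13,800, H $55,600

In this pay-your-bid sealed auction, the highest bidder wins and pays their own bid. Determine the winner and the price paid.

H pays $55,600

Rule: the highest bidder wins and pays their own bid.
Bids in order: 55,600 (H) > 55,000 (E) > 32,600 (B) > 28,800 (A) > 25,600 (D) > 18,100 (F) > …
H is highest → pays own bid, $55,600.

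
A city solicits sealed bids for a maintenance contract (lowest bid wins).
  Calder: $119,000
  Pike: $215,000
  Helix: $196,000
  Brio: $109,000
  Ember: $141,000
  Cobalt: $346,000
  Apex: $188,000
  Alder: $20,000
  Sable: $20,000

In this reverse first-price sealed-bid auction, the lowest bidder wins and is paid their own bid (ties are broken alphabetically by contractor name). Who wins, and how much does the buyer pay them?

Alder is paid $20,000

Rule: the lowest bidder wins and is paid their own bid.
Bids ranked: 20,000 (Alder) < 20,000 (Sable) < 109,000 (Brio) < 119,000 (Calder) < 141,000 (Ember) < 188,000 (Apex) < …
Alder and Sable tie at $20,000; tie-break gives it to Alder.
Alder is lowest → is paid own bid, $20,000.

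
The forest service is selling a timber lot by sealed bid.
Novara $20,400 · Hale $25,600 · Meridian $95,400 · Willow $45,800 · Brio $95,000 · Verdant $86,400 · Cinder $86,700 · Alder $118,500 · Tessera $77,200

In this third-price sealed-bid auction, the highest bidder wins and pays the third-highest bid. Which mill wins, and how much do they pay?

Alder pays $95,000

Bids in order: 118,500 (Alder) > 95,400 (Meridian) > 95,000 (Brio) > 86,700 (Cinder) > 86,400 (Verdant) > 77,200 (Tessera) > …
Alder wins; payment is bid #3 in the ranking = $95,000.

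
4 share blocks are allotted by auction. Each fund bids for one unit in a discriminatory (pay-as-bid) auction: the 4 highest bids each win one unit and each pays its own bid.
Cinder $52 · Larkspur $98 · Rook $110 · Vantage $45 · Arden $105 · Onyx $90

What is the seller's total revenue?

Sorting: 110 (Rook), 105 (Arden), 98 (Larkspur), 90 (Onyx), 52 (Cinder), 45 (Vantage)
Winners (4 units): Rook, Arden, Larkspur, Onyx.
Total revenue = 110 + 105 + 98 + 90 = $403.

Total revenue: $403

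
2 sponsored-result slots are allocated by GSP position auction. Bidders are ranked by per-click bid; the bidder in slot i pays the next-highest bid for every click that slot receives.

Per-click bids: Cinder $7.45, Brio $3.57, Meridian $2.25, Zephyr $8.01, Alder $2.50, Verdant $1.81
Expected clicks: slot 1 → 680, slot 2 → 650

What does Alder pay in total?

Alder pays $0.00

Per-click bids in order: $8.01 (Zephyr) > $7.45 (Cinder) > $3.57 (Brio) > …
Alder ranks below slot 2 → no slot, pays nothing.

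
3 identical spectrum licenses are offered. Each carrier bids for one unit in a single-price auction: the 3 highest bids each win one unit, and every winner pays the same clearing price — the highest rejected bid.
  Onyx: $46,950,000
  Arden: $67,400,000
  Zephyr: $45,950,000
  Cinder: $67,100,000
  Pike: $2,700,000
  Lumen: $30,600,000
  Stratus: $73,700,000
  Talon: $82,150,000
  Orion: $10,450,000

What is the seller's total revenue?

Total revenue: $201,300,000

Sorting: 82,150,000 (Talon), 73,700,000 (Stratus), 67,400,000 (Arden), 67,100,000 (Cinder), 46,950,000 (Onyx), …
The 3 highest are Talon, Stratus, Arden.
Highest unsuccessful bid: $67,100,000 → clearing price.
Total revenue = 3 × $67,100,000 = $201,300,000.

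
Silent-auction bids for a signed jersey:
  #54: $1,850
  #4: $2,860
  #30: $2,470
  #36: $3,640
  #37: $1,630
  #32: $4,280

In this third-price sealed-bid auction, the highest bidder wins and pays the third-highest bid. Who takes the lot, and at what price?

Bids in order: 4,280 (#32) > 3,640 (#36) > 2,860 (#4) > 2,470 (#30) > 1,850 (#54) > 1,630 (#37)
#32 is highest; pays the third-highest bid, $2,860.

#32 pays $2,860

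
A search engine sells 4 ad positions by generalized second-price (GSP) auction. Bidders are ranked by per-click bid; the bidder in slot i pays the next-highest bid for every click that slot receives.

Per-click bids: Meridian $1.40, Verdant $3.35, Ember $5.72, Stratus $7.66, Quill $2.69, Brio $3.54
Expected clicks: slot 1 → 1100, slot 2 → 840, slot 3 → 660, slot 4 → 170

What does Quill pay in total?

Ranked by bid: $7.66 (Stratus) > $5.72 (Ember) > $3.54 (Brio) > $3.35 (Verdant) > $2.69 (Quill) > …
Quill ranks below slot 4 → no slot, pays nothing.

Quill pays $0.00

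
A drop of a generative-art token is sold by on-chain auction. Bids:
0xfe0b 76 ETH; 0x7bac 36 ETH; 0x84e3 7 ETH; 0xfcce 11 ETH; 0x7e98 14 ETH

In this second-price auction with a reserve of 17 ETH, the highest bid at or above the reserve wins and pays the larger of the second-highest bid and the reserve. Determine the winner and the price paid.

0xfe0b pays 36 ETH

Rule: the highest bid at or above the reserve wins and pays the larger of the second-highest bid and the reserve.
Sorting bids: 76 (0xfe0b) > 36 (0x7bac) > 14 (0x7e98) > 11 (0xfcce) > 7 (0x84e3)
0xfe0b has the top bid at or above the reserve (76 ETH).
Second-highest bid 36 ETH exceeds the reserve 17 ETH → payment 36 ETH.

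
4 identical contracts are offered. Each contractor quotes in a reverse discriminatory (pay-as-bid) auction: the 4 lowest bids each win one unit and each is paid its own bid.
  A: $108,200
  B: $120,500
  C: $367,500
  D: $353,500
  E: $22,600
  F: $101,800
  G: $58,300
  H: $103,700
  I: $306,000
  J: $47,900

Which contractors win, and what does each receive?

E $22,600, J $47,900, G $58,300, F $101,800

Sorting: 22,600 (E), 47,900 (J), 58,300 (G), 101,800 (F), 103,700 (H), 108,200 (A), …
Lowest 4: E, J, G, F.
Each winner is paid its own bid: E $22,600, J $47,900, G $58,300, F $101,800.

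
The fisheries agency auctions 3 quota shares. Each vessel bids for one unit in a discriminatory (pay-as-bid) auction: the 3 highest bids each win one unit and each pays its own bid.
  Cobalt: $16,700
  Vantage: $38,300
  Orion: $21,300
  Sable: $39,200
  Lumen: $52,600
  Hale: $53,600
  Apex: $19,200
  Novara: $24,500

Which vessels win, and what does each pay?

Ordering the bids: 53,600 (Hale), 52,600 (Lumen), 39,200 (Sable), 38,300 (Vantage), 24,500 (Novara), …
Winners (3 units): Hale, Lumen, Sable.
Each winner pays its own bid: Hale $53,600, Lumen $52,600, Sable $39,200.

Hale $53,600, Lumen $52,600, Sable $39,200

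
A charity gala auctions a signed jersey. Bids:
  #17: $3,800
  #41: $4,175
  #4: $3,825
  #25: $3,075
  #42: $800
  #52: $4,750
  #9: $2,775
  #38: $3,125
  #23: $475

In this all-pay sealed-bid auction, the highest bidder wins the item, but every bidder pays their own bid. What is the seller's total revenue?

Total revenue: $26,800

Bids ranked: 4,750 (#52) > 4,175 (#41) > 3,825 (#4) > 3,800 (#17) > 3,125 (#38) > 3,075 (#25) > …
Every bidder forfeits their bid regardless of winning.
Revenue = 3,800 + 4,175 + 3,825 + 3,075 + 800 + 4,750 + 2,775 + 3,125 + 475 = $26,800.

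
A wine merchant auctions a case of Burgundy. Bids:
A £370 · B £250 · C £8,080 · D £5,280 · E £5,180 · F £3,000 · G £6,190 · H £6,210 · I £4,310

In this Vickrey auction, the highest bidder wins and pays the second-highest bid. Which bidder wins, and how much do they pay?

Vickrey auction: the highest bidder wins and pays the second-highest bid.
Bids in order: 8,080 (C) > 6,210 (H) > 6,190 (G) > 5,280 (D) > 5,180 (E) > 4,310 (I) > …
C wins with the highest bid; price is set by the runner-up at £6,210.

C pays £6,210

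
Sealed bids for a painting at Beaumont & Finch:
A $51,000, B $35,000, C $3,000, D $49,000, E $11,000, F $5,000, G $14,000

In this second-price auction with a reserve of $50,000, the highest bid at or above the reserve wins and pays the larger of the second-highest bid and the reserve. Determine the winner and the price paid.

Rule: the highest bid at or above the reserve wins and pays the larger of the second-highest bid and the reserve.
Sorting bids: 51,000 (A) > 49,000 (D) > 35,000 (B) > 14,000 (G) > 11,000 (E) > 5,000 (F) > …
Highest eligible bid: A at $51,000.
max(second-highest $49,000, reserve $50,000) = $50,000.

A pays $50,000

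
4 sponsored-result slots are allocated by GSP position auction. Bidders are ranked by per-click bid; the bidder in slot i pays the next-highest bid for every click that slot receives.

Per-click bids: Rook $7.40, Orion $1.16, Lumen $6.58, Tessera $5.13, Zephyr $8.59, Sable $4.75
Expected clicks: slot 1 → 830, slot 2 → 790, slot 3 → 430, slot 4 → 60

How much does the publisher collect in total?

Total revenue: $13831.10

Ranked by bid: $8.59 (Zephyr) > $7.40 (Rook) > $6.58 (Lumen) > $5.13 (Tessera) > $4.75 (Sable) > …
Slot 1: Zephyr pays $7.40 × 830 = $6142.00
Slot 2: Rook pays $6.58 × 790 = $5198.20
Slot 3: Lumen pays $5.13 × 430 = $2205.90
Slot 4: Tessera pays $4.75 × 60 = $285.00
Total = $13831.10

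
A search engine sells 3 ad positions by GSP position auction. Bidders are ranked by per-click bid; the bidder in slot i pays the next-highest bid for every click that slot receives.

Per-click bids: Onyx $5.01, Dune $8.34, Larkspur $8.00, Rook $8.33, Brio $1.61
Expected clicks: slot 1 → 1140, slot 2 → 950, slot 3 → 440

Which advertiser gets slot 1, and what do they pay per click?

Dune; $8.33 per click

Ranked by bid: $8.34 (Dune) > $8.33 (Rook) > $8.00 (Larkspur) > $5.01 (Onyx) > …
Slot 1 goes to the first-ranked bidder, Dune, who pays the next bid down: $8.33/click.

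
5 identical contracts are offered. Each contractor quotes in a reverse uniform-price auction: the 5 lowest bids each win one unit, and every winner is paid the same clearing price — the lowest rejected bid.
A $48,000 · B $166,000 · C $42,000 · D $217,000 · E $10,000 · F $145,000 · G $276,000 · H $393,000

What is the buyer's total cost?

Ordering the bids: 10,000 (E), 42,000 (C), 48,000 (A), 145,000 (F), 166,000 (B), 217,000 (D), 276,000 (G), …
The 5 lowest are E, C, A, F, B.
First losing bid is D's $217,000, which sets the uniform price.
Total cost = 5 × $217,000 = $1,085,000.

Total cost: $1,085,000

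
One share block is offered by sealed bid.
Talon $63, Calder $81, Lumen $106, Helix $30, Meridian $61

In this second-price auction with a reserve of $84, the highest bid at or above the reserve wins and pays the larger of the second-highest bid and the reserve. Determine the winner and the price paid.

Rule: the highest bid at or above the reserve wins and pays the larger of the second-highest bid and the reserve.
Bids in order: 106 (Lumen) > 81 (Calder) > 63 (Talon) > 61 (Meridian) > 30 (Helix)
Highest eligible bid: Lumen at $106.
Second-highest bid $81 is below the reserve $84, so the reserve binds → payment $84.

Lumen pays $84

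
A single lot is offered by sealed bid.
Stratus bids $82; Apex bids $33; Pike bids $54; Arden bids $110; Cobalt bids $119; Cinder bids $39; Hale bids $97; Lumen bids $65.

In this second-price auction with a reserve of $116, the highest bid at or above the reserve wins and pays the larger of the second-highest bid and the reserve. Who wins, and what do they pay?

Cobalt pays $116

Second-price auction with a reserve of $116: the highest bid at or above the reserve wins and pays the larger of the second-highest bid and the reserve.
Bids ranked: 119 (Cobalt) > 110 (Arden) > 97 (Hale) > 82 (Stratus) > 65 (Lumen) > 54 (Pike) > …
Highest eligible bid: Cobalt at $119.
Second-highest bid $110 is below the reserve $116, so the reserve binds → payment $116.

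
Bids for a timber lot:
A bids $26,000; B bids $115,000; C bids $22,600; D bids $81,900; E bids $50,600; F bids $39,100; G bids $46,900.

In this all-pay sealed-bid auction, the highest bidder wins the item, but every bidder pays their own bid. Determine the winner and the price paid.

Sorting bids: 115,000 (B) > 81,900 (D) > 50,600 (E) > 46,900 (G) > 39,100 (F) > 26,000 (A) > …
B is highest and takes the item; every bidder forfeits their bid.

B pays $115,000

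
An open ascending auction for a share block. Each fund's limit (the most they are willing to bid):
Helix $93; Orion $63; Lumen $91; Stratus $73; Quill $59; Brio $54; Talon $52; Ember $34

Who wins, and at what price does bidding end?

Helix wins at $91

Rule: the price rises until one bidder remains; the winner pays the price at which the last rival dropped out.
Sorting limits: 93 (Helix) > 91 (Lumen) > 73 (Stratus) > 63 (Orion) > 59 (Quill) > 54 (Brio) > …
Once the price passes $91, only Helix is left; the hammer falls at Lumen's limit of $91.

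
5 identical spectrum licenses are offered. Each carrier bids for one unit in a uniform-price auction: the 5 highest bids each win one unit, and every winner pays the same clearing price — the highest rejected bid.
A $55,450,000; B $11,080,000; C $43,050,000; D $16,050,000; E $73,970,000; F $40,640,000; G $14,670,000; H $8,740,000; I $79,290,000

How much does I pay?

I pays $16,050,000

Sorting: 79,290,000 (I), 73,970,000 (E), 55,450,000 (A), 43,050,000 (C), 40,640,000 (F), 16,050,000 (D), 14,670,000 (G), …
Top 5: I, E, A, C, F.
First losing bid is D's $16,050,000, which sets the uniform price.
I wins → pays $16,050,000.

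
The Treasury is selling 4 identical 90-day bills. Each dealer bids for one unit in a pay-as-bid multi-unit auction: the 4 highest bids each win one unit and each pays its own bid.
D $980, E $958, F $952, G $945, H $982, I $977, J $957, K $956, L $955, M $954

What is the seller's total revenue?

Total revenue: $3,897

Bids ranked high→low: 982 (H), 980 (D), 977 (I), 958 (E), 957 (J), 956 (K), …
Winners (4 units): H, D, I, E.
Total revenue = 982 + 980 + 977 + 958 = $3,897.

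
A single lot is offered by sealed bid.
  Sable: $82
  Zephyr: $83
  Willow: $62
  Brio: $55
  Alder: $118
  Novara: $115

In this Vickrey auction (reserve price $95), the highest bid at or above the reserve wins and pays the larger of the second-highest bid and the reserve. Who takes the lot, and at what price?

Alder pays $115

Vickrey auction (reserve price $95): the highest bid at or above the reserve wins and pays the larger of the second-highest bid and the reserve.
Bids ranked: 118 (Alder) > 115 (Novara) > 83 (Zephyr) > 82 (Sable) > 62 (Willow) > 55 (Brio)
Highest eligible bid: Alder at $118.
max(second-highest $115, reserve $95) = $115; the reserve does not bind.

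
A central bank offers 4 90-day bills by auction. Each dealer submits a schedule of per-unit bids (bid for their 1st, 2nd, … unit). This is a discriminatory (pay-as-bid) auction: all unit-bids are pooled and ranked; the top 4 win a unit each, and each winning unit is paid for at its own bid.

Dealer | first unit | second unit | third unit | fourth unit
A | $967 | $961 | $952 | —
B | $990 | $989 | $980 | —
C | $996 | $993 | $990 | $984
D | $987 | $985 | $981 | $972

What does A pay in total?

A pays $0

Pooled unit-bids ranked (top 4): 996 (C-1), 993 (C-2), 990 (B-1), 990 (C-3)
Next rejected bid: $989 (not a price — pay-as-bid).
A wins no units.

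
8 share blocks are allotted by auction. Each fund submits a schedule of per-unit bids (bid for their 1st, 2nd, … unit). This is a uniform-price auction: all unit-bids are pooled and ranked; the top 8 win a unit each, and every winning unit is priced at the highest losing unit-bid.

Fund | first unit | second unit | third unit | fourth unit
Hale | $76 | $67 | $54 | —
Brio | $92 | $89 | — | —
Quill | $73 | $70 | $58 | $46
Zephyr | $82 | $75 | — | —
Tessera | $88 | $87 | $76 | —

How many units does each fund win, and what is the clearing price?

Brio 2, Hale 1, Tessera 3, Zephyr 2; clearing price $73

Merging the schedules and taking the best 8: 92 (Brio-1), 89 (Brio-2), 88 (Tessera-1), 87 (Tessera-2), 82 (Zephyr-1), 76 (Hale-1), 76 (Tessera-3), 75 (Zephyr-2)
The (k+1)-th unit-bid is $73.
Allocation: Brio 2, Hale 1, Tessera 3, Zephyr 2.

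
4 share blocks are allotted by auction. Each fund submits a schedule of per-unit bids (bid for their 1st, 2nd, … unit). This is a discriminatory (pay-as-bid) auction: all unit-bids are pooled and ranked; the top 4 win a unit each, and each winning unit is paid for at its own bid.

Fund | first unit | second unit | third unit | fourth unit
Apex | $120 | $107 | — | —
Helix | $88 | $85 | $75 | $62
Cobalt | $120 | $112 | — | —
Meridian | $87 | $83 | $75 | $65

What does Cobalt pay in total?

Pooled unit-bids ranked (top 4): 120 (Apex-1), 120 (Cobalt-1), 112 (Cobalt-2), 107 (Apex-2)
Next rejected bid: $88 (not a price — pay-as-bid).
Cobalt's winning unit-bids: 120 + 112 = $232.

Cobalt pays $232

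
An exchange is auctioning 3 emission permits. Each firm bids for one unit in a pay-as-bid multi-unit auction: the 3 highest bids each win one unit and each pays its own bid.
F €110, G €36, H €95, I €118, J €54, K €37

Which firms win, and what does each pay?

Ordering the bids: 118 (I), 110 (F), 95 (H), 54 (J), 37 (K), …
The 3 highest are I, F, H.
Each winner pays its own bid: I €118, F €110, H €95.

I €118, F €110, H €95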